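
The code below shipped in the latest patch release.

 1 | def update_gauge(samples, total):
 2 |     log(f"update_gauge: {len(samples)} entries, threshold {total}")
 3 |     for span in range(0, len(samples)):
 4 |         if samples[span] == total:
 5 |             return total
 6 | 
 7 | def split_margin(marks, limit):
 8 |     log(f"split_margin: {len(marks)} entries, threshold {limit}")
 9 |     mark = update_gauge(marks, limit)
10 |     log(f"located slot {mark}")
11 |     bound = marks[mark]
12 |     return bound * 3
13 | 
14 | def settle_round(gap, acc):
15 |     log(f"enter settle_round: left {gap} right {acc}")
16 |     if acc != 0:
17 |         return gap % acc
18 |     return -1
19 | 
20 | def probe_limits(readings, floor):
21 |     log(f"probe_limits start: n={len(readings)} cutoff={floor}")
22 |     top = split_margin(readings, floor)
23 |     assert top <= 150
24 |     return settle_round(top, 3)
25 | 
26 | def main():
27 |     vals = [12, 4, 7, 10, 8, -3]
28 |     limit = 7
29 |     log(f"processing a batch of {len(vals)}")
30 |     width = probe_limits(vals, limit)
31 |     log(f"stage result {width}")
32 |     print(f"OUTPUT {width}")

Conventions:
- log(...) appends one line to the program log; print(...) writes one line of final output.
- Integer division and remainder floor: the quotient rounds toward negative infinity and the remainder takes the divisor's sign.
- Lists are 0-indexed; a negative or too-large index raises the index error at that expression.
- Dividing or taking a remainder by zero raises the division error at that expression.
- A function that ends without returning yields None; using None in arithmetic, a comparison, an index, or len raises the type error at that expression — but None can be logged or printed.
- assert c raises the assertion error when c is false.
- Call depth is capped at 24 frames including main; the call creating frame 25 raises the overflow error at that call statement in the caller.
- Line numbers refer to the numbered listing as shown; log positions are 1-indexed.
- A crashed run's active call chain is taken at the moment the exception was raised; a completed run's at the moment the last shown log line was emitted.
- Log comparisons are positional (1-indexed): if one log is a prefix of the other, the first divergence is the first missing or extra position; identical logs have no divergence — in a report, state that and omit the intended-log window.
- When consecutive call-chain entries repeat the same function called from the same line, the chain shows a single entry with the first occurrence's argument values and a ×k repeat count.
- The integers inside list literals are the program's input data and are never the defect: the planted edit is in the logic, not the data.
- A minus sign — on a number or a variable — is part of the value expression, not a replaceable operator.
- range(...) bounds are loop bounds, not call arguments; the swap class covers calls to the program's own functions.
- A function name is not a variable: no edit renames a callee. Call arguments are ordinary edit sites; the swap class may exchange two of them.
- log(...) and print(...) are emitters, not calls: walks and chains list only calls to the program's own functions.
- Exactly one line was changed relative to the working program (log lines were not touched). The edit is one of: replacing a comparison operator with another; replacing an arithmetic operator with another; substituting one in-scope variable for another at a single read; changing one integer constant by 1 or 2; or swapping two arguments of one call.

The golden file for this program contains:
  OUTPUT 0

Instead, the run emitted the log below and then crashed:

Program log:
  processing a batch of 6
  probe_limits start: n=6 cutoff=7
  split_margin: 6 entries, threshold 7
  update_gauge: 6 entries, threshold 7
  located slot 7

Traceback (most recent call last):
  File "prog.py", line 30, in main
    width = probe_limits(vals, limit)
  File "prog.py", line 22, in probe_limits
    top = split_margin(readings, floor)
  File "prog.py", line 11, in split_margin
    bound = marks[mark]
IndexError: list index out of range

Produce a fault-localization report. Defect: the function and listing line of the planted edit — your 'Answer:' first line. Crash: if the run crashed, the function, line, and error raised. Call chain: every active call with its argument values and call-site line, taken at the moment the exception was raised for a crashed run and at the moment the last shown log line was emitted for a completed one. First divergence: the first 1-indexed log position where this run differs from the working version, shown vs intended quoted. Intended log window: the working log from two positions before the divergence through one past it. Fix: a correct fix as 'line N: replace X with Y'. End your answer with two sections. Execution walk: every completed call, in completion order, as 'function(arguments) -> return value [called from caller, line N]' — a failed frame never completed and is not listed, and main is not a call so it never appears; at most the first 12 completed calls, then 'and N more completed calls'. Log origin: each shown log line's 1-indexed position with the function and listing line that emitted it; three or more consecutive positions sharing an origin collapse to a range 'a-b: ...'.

Answer: the defect is in update_gauge at line 5.
Core observation: The earliest visible damage is log position 5 — 'located slot 7' rather than the intended 'located slot 2'.
Crash: split_margin, line 11, IndexError.
Call chain: main -> probe_limits([12, 4, 7, 10, 8, -3], 7) (called at line 30) -> split_margin([12, 4, 7, 10, 8, -3], 7) (called at line 22).
First divergence: at position 5 the run shows 'located slot 7' where the working version logs 'located slot 2'.
Intended log window:
  3: split_margin: 6 entries, threshold 7
  4: update_gauge: 6 entries, threshold 7
  5: located slot 2
  6: enter settle_round: left 21 right 3
Execution walk:
  update_gauge([12, 4, 7, 10, 8, -3], 7) -> 7  [called from split_margin, line 9]
Log origins:
  1 — main, line 29
  2 — probe_limits, line 21
  3 — split_margin, line 8
  4 — update_gauge, line 2
  5 — split_margin, line 10
A correct fix: line 5: replace `total` with `span`.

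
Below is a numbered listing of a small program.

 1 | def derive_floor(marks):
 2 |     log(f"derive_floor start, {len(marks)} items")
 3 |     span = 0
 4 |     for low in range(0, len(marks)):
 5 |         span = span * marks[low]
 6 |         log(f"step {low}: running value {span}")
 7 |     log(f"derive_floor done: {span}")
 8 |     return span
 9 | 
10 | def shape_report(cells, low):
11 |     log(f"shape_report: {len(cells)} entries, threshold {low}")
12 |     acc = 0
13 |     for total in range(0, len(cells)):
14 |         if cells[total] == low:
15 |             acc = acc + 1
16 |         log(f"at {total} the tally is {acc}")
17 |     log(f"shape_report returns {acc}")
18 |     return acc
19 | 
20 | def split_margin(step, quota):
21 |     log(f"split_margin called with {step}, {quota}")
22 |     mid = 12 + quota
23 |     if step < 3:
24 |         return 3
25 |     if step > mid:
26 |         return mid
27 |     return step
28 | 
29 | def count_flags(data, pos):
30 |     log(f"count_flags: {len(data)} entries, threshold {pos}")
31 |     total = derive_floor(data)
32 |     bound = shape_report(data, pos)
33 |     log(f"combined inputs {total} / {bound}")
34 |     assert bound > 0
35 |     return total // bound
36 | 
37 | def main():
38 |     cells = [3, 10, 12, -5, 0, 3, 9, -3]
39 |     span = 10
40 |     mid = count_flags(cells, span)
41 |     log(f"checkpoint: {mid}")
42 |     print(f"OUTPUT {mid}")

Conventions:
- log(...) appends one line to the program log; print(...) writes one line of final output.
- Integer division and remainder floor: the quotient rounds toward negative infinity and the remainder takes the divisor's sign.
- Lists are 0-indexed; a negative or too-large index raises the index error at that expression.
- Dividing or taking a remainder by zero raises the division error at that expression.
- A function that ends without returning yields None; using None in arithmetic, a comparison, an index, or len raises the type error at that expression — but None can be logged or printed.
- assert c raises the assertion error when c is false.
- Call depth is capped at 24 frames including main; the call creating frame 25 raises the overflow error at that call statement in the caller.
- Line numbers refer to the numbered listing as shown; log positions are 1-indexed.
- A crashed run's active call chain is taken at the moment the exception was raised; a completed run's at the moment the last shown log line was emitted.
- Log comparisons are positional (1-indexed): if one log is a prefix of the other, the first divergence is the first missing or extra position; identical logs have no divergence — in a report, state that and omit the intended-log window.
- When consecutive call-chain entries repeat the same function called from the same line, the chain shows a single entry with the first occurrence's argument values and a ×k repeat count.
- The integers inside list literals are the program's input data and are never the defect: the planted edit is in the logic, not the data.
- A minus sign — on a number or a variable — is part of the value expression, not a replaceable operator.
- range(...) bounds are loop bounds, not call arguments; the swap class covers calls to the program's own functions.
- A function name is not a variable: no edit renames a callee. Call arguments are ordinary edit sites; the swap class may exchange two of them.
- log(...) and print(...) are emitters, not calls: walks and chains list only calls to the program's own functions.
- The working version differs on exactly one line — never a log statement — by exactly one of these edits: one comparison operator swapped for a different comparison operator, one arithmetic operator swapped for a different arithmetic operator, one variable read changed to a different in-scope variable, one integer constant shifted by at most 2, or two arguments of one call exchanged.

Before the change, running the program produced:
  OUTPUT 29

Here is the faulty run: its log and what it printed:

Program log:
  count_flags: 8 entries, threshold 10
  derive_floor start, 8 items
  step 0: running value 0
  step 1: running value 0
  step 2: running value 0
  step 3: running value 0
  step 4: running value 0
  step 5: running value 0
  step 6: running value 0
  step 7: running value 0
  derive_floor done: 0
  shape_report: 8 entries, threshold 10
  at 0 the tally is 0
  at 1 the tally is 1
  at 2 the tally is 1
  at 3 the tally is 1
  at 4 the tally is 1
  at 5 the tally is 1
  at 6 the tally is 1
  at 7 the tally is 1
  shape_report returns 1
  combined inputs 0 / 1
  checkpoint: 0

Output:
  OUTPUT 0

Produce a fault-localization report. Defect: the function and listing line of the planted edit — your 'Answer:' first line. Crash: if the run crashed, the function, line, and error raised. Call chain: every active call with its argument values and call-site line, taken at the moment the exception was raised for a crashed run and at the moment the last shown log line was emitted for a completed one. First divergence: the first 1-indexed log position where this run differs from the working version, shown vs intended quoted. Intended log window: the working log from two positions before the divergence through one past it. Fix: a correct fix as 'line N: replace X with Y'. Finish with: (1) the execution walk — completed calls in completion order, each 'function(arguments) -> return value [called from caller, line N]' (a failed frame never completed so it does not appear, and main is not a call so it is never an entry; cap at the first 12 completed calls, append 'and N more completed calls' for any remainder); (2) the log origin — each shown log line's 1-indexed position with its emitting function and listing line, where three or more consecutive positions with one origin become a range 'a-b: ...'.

Answer: the defect is in derive_floor at line 5.
Key fact: The log first diverges at position 3: the faulty run prints 'step 0: running value 0' where the working version prints 'step 0: running value 3'.
Call chain: main.
First divergence: at position 3 the run shows 'step 0: running value 0' where the working version logs 'step 0: running value 3'.
Intended log window:
  1: count_flags: 8 entries, threshold 10
  2: derive_floor start, 8 items
  3: step 0: running value 3
  4: step 1: running value 13
Execution walk:
  derive_floor([3, 10, 12, -5, 0, 3, 9, -3]) -> 0  [called from count_flags, line 31]
  shape_report([3, 10, 12, -5, 0, 3, 9, -3], 10) -> 1  [called from count_flags, line 32]
  count_flags([3, 10, 12, -5, 0, 3, 9, -3], 10) -> 0  [called from main, line 40]
Origin of each log line:
  1: from count_flags, line 30
  2: from derive_floor, line 2
  3-10: from derive_floor, line 6
  11: from derive_floor, line 7
  12: from shape_report, line 11
  13-20: from shape_report, line 16
  21: from shape_report, line 17
  22: from count_flags, line 33
  23: from main, line 41
A correct fix: line 5: replace `*` with `+`.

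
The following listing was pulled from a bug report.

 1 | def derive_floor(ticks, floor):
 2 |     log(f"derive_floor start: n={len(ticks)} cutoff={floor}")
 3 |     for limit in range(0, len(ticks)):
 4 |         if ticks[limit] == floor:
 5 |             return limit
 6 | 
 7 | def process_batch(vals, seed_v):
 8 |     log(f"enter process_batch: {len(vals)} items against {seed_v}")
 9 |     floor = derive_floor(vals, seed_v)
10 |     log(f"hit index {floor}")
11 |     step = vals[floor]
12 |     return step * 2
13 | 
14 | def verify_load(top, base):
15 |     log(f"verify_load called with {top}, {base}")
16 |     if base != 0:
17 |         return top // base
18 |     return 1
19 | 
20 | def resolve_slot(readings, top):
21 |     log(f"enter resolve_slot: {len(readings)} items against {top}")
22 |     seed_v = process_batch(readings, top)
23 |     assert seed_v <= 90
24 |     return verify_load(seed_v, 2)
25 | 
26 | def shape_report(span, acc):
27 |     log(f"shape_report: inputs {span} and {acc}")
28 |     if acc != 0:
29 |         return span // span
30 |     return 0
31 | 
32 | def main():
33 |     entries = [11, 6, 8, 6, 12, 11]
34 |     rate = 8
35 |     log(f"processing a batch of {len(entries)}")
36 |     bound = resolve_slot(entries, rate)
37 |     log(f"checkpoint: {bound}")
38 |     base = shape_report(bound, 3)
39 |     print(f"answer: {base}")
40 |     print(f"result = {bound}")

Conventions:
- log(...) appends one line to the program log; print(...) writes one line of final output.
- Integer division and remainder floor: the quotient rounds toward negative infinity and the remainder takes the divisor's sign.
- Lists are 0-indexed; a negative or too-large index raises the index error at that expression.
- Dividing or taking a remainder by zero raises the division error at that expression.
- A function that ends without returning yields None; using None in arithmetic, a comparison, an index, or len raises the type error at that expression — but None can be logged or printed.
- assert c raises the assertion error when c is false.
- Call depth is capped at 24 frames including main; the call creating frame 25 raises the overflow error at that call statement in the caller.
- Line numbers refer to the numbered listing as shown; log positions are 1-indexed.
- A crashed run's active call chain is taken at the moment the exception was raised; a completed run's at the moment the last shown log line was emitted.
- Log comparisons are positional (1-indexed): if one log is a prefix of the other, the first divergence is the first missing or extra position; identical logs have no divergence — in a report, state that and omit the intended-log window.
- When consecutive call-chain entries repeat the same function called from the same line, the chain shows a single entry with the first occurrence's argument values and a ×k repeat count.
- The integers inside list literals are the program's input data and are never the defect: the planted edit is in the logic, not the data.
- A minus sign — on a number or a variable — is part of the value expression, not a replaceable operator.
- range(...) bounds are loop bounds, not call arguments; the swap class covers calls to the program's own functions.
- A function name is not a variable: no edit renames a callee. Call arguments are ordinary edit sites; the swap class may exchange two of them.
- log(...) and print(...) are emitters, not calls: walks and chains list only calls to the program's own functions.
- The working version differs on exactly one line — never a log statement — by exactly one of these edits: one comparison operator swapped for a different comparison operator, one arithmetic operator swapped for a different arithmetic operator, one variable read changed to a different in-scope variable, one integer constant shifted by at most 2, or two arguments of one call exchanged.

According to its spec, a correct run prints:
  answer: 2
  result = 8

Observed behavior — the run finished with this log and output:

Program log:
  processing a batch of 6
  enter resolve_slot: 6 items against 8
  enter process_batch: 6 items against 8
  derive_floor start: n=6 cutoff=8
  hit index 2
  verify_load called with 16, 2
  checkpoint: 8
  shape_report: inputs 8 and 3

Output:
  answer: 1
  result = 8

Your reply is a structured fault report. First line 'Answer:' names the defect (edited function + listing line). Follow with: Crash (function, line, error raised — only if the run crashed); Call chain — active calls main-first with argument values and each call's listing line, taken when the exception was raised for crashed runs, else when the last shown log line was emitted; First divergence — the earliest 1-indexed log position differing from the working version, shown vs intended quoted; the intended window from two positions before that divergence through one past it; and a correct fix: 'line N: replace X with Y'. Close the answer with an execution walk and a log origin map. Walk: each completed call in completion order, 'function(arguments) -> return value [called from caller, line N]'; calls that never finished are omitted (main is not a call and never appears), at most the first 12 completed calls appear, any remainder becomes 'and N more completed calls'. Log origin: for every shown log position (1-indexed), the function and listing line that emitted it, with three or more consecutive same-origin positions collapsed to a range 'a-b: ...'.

Answer: the defect is in shape_report at line 29.
The tell: The two runs log identically and part ways only at the printed values.
Call chain: main -> shape_report(8, 3) (called at line 38).
First divergence: none — the logs agree in full.
Execution walk:
  derive_floor([11, 6, 8, 6, 12, 11], 8) -> 2  [called from process_batch, line 9]
  process_batch([11, 6, 8, 6, 12, 11], 8) -> 16  [called from resolve_slot, line 22]
  verify_load(16, 2) -> 8  [called from resolve_slot, line 24]
  resolve_slot([11, 6, 8, 6, 12, 11], 8) -> 8  [called from main, line 36]
  shape_report(8, 3) -> 1  [called from main, line 38]
Log origins:
  1 — main, line 35
  2 — resolve_slot, line 21
  3 — process_batch, line 8
  4 — derive_floor, line 2
  5 — process_batch, line 10
  6 — verify_load, line 15
  7 — main, line 37
  8 — shape_report, line 27
A correct fix: line 29: replace `span // span` with `span // acc`.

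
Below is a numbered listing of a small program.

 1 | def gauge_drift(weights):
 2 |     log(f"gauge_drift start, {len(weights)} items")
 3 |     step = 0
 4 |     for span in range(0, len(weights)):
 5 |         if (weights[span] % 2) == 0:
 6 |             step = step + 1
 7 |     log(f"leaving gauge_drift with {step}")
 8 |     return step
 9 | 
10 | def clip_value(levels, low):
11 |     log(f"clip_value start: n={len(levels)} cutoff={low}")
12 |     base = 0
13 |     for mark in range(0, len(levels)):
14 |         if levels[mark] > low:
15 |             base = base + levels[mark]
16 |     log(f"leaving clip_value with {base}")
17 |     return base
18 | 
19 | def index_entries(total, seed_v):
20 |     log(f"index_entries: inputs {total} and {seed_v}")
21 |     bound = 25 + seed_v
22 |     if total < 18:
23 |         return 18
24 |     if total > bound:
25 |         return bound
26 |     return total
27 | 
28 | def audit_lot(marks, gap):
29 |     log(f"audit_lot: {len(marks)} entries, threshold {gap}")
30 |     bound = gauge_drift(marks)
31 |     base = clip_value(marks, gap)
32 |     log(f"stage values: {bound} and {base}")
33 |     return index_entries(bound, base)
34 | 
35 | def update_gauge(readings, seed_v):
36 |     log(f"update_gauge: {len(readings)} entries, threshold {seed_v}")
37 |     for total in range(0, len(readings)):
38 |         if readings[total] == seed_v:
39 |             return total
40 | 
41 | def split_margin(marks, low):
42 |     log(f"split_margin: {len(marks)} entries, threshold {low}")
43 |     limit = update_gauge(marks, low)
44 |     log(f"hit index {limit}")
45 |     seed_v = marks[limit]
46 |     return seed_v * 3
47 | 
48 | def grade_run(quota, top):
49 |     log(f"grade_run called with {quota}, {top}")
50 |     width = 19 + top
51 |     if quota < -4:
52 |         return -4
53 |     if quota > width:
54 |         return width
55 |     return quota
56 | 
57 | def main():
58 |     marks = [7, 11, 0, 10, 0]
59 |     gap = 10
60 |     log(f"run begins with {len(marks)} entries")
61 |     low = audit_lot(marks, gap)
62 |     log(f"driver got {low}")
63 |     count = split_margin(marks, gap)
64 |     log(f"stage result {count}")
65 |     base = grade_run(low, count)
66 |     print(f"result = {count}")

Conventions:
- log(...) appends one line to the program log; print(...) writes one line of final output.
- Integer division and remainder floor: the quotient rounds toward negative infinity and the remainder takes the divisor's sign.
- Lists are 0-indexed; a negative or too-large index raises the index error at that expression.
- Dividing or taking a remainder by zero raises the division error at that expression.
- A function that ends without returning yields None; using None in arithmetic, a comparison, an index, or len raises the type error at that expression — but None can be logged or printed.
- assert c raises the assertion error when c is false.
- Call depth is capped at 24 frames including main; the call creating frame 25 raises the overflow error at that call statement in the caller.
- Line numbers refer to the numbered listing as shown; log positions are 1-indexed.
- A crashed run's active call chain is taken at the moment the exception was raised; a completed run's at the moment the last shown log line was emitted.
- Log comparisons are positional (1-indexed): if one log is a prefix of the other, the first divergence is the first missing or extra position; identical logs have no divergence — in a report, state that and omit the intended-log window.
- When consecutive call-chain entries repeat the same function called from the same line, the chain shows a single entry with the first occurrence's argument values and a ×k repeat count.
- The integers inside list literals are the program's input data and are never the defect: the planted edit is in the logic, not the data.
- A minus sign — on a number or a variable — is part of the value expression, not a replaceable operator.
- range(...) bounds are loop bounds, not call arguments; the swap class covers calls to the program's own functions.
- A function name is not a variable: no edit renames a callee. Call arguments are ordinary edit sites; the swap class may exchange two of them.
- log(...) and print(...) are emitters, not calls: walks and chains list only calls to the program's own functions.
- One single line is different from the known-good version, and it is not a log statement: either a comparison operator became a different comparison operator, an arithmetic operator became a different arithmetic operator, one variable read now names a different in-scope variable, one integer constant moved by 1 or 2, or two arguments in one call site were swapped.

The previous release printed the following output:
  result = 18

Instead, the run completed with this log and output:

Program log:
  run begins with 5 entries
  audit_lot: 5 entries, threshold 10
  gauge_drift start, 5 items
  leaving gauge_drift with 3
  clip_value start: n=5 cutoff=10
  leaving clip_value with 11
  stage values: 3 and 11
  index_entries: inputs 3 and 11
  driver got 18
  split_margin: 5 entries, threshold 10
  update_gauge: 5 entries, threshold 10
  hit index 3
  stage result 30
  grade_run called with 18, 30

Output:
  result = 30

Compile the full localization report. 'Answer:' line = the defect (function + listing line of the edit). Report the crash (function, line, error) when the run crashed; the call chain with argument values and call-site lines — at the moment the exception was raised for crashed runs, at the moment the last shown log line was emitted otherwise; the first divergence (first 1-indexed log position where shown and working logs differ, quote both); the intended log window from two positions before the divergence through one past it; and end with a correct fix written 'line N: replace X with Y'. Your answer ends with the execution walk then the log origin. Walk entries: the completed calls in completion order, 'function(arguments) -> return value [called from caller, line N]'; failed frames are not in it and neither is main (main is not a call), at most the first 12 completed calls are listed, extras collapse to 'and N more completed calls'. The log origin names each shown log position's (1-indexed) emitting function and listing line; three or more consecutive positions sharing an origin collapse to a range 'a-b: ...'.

Answer: the defect is in main at line 66.
The tell: Nothing in the log betrays the bug — only the output does.
Call chain: main -> grade_run(18, 30) (called at line 65).
First divergence: none; the two logs match at every position.
Execution walk:
  gauge_drift([7, 11, 0, 10, 0]) -> 3  [called from audit_lot, line 30]
  clip_value([7, 11, 0, 10, 0], 10) -> 11  [called from audit_lot, line 31]
  index_entries(3, 11) -> 18  [called from audit_lot, line 33]
  audit_lot([7, 11, 0, 10, 0], 10) -> 18  [called from main, line 61]
  update_gauge([7, 11, 0, 10, 0], 10) -> 3  [called from split_margin, line 43]
  split_margin([7, 11, 0, 10, 0], 10) -> 30  [called from main, line 63]
  grade_run(18, 30) -> 18  [called from main, line 65]
Origin of each log line:
  1: logged in main at line 60
  2: logged in audit_lot at line 29
  3: logged in gauge_drift at line 2
  4: logged in gauge_drift at line 7
  5: logged in clip_value at line 11
  6: logged in clip_value at line 16
  7: logged in audit_lot at line 32
  8: logged in index_entries at line 20
  9: logged in main at line 62
  10: logged in split_margin at line 42
  11: logged in update_gauge at line 36
  12: logged in split_margin at line 44
  13: logged in main at line 64
  14: logged in grade_run at line 49
A correct fix: line 66: replace `count` with `base`.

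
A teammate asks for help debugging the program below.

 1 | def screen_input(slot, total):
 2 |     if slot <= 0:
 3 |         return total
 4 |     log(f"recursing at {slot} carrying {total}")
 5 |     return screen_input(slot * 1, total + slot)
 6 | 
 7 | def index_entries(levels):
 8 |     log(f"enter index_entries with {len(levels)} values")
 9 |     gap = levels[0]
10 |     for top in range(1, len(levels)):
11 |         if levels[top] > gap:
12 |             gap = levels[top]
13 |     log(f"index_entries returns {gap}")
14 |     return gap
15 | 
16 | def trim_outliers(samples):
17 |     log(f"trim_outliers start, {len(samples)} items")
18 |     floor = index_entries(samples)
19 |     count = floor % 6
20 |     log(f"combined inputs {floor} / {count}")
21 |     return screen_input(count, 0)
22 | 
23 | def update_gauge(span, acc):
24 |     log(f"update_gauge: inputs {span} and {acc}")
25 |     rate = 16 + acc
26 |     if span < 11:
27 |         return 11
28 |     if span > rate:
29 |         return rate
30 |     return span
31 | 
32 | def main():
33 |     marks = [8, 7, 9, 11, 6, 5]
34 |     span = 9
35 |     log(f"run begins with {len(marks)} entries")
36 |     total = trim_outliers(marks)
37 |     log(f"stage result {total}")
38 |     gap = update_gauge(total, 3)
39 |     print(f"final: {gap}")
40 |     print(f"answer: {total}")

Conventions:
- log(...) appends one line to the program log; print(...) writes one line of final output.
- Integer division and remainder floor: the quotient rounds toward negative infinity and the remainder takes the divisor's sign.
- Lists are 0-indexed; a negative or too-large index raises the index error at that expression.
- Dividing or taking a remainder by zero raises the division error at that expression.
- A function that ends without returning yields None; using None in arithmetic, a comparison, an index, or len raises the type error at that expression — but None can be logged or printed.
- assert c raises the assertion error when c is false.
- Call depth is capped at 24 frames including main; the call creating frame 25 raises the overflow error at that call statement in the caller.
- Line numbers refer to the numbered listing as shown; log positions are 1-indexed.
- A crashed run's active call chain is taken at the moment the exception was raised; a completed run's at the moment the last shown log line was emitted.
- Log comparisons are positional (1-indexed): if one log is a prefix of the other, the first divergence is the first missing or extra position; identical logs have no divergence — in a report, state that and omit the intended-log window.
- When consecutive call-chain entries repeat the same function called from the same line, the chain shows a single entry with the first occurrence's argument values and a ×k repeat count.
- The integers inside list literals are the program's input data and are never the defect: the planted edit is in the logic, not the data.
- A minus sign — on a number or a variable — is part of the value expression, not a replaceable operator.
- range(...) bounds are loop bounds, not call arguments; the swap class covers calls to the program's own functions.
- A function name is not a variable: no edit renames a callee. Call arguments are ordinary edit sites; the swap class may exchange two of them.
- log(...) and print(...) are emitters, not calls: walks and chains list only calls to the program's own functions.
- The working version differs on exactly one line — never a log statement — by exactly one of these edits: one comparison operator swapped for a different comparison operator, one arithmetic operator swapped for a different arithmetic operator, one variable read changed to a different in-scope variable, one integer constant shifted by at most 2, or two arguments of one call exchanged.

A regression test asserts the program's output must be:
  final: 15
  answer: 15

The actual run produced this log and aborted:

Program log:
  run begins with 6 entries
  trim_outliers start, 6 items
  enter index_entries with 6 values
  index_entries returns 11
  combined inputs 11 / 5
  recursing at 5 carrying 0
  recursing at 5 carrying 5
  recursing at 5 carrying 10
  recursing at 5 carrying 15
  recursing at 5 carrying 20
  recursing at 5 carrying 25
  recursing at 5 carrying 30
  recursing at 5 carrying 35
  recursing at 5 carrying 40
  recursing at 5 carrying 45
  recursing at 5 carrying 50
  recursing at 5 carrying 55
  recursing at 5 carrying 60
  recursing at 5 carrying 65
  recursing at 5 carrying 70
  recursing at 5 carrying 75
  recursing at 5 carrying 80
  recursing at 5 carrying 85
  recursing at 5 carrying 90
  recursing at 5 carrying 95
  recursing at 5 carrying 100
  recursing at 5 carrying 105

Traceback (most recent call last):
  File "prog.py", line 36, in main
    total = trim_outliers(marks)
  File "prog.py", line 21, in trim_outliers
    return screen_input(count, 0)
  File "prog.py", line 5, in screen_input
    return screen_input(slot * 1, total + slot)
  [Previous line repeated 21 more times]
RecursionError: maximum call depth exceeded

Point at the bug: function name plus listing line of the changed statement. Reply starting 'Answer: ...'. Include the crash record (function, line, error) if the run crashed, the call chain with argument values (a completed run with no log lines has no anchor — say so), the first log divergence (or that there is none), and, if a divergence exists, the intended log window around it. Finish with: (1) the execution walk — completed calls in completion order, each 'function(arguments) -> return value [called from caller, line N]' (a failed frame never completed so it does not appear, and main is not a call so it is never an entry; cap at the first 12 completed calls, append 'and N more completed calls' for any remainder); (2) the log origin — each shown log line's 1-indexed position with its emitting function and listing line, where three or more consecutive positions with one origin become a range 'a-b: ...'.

Answer: the defect is in screen_input at line 5.
Key fact: The earliest visible damage is log position 7 — 'recursing at 5 carrying 5' rather than the intended 'recursing at 4 carrying 5'.
Crash: screen_input, line 5, RecursionError.
Call chain: main -> trim_outliers([8, 7, 9, 11, 6, 5]) (called at line 36) -> screen_input(5, 0) (called at line 21) -> screen_input(5, 5) (called at line 5) ×21.
First divergence: position 7; shown 'recursing at 5 carrying 5' vs intended 'recursing at 4 carrying 5'.
Intended log window:
  5: combined inputs 11 / 5
  6: recursing at 5 carrying 0
  7: recursing at 4 carrying 5
  8: recursing at 3 carrying 9
Execution walk:
  index_entries([8, 7, 9, 11, 6, 5]) -> 11  [called from trim_outliers, line 18]
Log origins:
  1: emitted by main (line 35)
  2: emitted by trim_outliers (line 17)
  3: emitted by index_entries (line 8)
  4: emitted by index_entries (line 13)
  5: emitted by trim_outliers (line 20)
  6-27: emitted by screen_input (line 4)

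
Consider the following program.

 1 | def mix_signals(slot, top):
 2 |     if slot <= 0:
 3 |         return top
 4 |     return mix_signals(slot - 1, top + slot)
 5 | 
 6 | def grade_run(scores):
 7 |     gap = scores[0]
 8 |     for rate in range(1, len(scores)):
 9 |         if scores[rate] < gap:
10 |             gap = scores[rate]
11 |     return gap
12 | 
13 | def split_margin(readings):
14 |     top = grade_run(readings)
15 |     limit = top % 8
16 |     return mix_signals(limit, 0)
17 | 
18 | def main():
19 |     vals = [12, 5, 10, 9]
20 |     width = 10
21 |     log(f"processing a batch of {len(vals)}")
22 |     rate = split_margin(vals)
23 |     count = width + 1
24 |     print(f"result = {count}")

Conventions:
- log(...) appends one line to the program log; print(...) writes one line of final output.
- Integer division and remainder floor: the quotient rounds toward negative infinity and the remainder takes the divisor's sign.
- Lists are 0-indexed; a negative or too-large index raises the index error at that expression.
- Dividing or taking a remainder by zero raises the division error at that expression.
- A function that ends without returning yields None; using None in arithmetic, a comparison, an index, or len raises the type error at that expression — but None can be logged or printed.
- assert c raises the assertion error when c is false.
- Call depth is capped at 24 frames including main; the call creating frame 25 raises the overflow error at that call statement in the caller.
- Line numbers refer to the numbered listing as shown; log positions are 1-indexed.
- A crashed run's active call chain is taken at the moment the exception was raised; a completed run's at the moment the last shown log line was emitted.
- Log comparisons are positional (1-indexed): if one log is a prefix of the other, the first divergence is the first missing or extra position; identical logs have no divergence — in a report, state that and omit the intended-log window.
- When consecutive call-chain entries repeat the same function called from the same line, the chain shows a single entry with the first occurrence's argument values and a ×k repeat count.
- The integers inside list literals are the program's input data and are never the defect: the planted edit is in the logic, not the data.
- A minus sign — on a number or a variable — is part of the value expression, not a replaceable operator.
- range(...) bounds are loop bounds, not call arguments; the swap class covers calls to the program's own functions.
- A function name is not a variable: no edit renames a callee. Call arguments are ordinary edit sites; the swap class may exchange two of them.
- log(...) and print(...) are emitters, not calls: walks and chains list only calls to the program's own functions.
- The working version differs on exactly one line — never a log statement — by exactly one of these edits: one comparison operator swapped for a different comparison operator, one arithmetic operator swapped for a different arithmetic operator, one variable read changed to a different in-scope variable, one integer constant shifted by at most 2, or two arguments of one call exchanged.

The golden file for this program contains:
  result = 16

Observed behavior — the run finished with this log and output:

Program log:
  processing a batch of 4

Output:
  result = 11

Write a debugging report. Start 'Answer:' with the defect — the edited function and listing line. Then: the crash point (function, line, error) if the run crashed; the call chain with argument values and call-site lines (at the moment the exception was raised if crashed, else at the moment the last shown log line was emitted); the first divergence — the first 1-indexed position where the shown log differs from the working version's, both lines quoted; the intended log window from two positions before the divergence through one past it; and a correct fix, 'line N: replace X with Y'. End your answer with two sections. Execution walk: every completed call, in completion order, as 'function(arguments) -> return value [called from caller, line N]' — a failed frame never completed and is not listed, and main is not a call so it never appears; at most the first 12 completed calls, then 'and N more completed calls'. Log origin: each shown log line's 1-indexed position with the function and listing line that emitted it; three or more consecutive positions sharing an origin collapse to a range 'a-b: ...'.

Answer: the defect is in main at line 23.
Core observation: Log streams are identical — the defect surfaces only in the printed output.
Call chain: main.
First divergence: none — the logs agree in full.
Execution walk:
  grade_run([12, 5, 10, 9]) -> 5  [called from split_margin, line 14]
  mix_signals(0, 15) -> 15  [called from mix_signals, line 4]
  mix_signals(1, 14) -> 15  [called from mix_signals, line 4]
  mix_signals(2, 12) -> 15  [called from mix_signals, line 4]
  mix_signals(3, 9) -> 15  [called from mix_signals, line 4]
  mix_signals(4, 5) -> 15  [called from mix_signals, line 4]
  mix_signals(5, 0) -> 15  [called from split_margin, line 16]
  split_margin([12, 5, 10, 9]) -> 15  [called from main, line 22]
Log line origins:
  1 — main, line 21
A correct fix: line 23: replace `width` with `rate`.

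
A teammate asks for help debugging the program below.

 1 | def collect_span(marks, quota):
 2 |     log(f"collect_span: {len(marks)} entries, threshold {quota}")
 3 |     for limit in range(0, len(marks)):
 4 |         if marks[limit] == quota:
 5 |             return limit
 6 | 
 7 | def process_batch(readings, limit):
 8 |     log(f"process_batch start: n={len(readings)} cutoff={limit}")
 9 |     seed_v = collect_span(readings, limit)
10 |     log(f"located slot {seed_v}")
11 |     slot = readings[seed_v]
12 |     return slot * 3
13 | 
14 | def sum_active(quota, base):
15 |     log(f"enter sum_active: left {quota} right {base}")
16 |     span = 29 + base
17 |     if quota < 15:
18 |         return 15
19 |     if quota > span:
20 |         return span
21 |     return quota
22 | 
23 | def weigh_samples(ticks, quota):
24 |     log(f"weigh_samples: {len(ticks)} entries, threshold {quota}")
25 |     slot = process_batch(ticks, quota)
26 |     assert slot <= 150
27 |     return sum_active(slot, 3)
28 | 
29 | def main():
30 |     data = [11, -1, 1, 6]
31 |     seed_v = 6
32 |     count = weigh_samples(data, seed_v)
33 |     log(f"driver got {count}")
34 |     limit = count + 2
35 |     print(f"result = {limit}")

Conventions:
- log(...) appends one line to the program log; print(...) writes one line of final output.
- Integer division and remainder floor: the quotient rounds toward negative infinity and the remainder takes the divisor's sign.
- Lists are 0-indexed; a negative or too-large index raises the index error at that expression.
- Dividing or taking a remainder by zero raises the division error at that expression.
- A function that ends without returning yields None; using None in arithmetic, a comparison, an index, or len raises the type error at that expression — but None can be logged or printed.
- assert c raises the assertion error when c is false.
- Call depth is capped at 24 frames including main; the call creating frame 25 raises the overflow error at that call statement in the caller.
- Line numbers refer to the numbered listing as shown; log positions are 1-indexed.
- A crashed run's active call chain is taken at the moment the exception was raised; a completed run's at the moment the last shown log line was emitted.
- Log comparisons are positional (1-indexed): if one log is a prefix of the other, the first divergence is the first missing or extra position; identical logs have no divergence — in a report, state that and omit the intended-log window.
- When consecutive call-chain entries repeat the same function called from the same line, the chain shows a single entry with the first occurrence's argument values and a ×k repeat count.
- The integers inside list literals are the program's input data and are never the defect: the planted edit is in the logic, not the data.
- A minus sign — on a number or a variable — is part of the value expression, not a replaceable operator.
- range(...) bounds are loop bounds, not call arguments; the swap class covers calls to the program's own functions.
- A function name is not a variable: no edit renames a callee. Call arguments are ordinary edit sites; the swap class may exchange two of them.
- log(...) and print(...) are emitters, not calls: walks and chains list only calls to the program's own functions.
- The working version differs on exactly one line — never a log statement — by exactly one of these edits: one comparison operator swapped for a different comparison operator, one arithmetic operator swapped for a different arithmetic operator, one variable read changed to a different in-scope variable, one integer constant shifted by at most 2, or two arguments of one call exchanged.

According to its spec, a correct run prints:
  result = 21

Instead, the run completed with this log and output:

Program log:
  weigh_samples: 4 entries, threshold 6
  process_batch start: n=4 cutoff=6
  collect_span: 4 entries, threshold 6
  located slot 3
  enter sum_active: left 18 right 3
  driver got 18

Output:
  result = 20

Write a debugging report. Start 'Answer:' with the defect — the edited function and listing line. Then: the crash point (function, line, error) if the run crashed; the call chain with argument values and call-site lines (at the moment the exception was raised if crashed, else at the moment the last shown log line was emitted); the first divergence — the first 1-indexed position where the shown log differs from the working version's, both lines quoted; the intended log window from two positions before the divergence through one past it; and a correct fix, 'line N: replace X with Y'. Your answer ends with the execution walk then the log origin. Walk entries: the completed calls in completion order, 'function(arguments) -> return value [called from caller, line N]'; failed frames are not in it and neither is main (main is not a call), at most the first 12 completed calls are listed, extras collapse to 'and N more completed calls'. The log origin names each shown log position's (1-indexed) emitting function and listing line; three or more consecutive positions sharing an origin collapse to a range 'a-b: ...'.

Answer: the defect is in main at line 34.
Core observation: No log line changed; the fault shows up purely in the output.
Call chain: main.
First divergence: there is none — every log position agrees.
Execution walk:
  collect_span([11, -1, 1, 6], 6) -> 3  [called from process_batch, line 9]
  process_batch([11, -1, 1, 6], 6) -> 18  [called from weigh_samples, line 25]
  sum_active(18, 3) -> 18  [called from weigh_samples, line 27]
  weigh_samples([11, -1, 1, 6], 6) -> 18  [called from main, line 32]
Log origins:
  1: logged in weigh_samples at line 24
  2: logged in process_batch at line 8
  3: logged in collect_span at line 2
  4: logged in process_batch at line 10
  5: logged in sum_active at line 15
  6: logged in main at line 33
A correct fix: line 34: replace `2` with `3`.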